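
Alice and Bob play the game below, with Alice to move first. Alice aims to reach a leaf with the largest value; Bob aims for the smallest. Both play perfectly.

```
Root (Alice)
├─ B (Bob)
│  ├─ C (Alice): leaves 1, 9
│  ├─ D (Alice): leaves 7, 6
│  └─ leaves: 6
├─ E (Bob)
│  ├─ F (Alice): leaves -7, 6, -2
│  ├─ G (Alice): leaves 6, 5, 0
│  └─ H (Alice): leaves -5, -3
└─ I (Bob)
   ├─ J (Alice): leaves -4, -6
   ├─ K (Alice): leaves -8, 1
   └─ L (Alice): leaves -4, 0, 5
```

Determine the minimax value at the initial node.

C (Alice): max(1, 9) = 9
D (Alice): max(7, 6) = 7
B (Bob): min(9, 7, 6) = 6
F (Alice): max(-7, 6, -2) = 6
G (Alice): max(6, 5, 0) = 6
H (Alice): max(-5, -3) = -3
E (Bob): min(6, 6, -3) = -3
J (Alice): max(-4, -6) = -4
K (Alice): max(-8, 1) = 1
L (Alice): max(-4, 0, 5) = 5
I (Bob): min(-4, 1, 5) = -4
Root (Alice): max(6, -3, -4) = 6

6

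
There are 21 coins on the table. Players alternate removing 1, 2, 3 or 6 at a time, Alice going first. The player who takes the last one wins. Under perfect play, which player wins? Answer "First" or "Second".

Compute winning (W) and losing (L) positions by backward induction:
i:   0  1  2  3  4  5  6  7  8  9 10 11 12 13 14 15 16 17 18 19 20 21
     L  W  W  W  L  W  W  W  L  W  W  W  L  W  W  W  L  W  W  W  L  W
Position 21 is W, so the first player wins.

First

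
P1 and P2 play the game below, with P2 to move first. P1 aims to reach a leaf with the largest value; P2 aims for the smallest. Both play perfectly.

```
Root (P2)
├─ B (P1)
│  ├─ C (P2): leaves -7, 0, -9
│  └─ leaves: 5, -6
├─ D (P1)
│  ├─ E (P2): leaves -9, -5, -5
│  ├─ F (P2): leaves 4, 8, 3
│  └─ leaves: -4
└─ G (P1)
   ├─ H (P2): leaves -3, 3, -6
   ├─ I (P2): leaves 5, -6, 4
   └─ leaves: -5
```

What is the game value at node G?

-5

H: min(-3, 3, -6) = -6
I: min(5, -6, 4) = -6
G: max(-6, -6, -5) = -5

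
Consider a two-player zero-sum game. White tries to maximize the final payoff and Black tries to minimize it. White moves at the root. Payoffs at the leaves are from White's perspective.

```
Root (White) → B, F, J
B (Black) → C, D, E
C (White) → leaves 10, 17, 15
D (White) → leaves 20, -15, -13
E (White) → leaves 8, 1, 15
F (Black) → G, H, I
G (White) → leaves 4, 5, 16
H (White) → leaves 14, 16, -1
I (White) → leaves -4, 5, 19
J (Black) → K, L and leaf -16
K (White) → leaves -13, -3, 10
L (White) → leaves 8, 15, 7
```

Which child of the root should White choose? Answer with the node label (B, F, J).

F

C (White): max(10, 17, 15) = 17
D (White): max(20, -15, -13) = 20
E (White): max(8, 1, 15) = 15
B (Black): min(17, 20, 15) = 15
G (White): max(4, 5, 16) = 16
H (White): max(14, 16, -1) = 16
I (White): max(-4, 5, 19) = 19
F (Black): min(16, 16, 19) = 16
K (White): max(-13, -3, 10) = 10
L (White): max(8, 15, 7) = 15
J (Black): min(10, 15, -16) = -16
Root (White): max(15, 16, -16) = 16
White picks the child with the highest value: F (value 16).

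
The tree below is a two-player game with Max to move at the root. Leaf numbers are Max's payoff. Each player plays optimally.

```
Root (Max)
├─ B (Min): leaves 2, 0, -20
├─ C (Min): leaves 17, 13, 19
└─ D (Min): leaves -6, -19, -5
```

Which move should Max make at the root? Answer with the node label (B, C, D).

B (Min): min(2, 0, -20) = -20
C (Min): min(17, 13, 19) = 13
D (Min): min(-6, -19, -5) = -19
Root (Max): max(-20, 13, -19) = 13
Max picks the child with the highest value: C (value 13).

C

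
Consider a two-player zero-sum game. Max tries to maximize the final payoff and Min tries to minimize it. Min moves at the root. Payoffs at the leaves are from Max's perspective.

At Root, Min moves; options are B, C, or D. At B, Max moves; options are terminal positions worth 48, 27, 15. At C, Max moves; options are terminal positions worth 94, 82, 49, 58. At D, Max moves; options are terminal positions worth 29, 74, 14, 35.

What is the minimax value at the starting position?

48

B (Max): max(48, 27, 15) = 48
C (Max): max(94, 82, 49, 58) = 94
D (Max): max(29, 74, 14, 35) = 74
Root (Min): min(48, 94, 74) = 48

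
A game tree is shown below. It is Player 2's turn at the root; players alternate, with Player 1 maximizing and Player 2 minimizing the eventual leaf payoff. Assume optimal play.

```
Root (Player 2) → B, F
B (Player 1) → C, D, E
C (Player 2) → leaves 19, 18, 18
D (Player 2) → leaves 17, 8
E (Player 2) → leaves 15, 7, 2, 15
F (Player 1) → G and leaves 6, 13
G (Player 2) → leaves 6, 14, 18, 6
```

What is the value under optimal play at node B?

C: min(19, 18, 18) = 18
D: min(17, 8) = 8
E: min(15, 7, 2, 15) = 2
B: max(18, 8, 2) = 18

18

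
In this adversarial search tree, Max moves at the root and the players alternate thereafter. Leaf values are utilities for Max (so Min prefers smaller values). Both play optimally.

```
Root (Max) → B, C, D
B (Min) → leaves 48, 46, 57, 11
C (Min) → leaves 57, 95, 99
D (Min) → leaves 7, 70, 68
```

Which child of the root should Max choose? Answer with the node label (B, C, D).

B (Min): min(48, 46, 57, 11) = 11
C (Min): min(57, 95, 99) = 57
D (Min): min(7, 70, 68) = 7
Root (Max): max(11, 57, 7) = 57
Max picks the child with the highest value: C (value 57).

C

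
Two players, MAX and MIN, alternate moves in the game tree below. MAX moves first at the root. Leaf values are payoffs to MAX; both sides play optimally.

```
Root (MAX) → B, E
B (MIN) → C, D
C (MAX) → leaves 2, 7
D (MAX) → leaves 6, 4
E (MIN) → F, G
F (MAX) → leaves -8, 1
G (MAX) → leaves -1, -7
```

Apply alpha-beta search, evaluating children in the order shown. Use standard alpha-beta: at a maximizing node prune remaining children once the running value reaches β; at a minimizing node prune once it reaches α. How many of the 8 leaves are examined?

C [α=-∞,β=+∞]: v=7
D [α=-∞,β=7]: v=6
B [α=-∞,β=+∞]: v=6
F [α=6,β=+∞]: v=1
E [α=6,β=+∞]: v=1 after child 1 ≤ α → α-cutoff, skip 1
Root [α=-∞,β=+∞]: v=6
Leaves evaluated: 6 of 8.

6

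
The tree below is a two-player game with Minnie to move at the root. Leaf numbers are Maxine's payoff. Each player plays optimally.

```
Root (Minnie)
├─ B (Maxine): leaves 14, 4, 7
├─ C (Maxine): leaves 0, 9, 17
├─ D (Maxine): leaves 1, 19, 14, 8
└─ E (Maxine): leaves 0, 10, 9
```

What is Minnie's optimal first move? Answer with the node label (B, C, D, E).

B (Maxine): max(14, 4, 7) = 14
C (Maxine): max(0, 9, 17) = 17
D (Maxine): max(1, 19, 14, 8) = 19
E (Maxine): max(0, 10, 9) = 10
Root (Minnie): min(14, 17, 19, 10) = 10
Minnie picks the child with the lowest value: E (value 10).

E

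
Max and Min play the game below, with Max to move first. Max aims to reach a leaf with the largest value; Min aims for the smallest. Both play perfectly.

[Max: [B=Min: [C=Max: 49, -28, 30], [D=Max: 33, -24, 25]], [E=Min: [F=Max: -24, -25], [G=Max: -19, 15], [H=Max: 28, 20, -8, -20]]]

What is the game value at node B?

C: max(49, -28, 30) = 49
D: max(33, -24, 25) = 33
B: min(49, 33) = 33

33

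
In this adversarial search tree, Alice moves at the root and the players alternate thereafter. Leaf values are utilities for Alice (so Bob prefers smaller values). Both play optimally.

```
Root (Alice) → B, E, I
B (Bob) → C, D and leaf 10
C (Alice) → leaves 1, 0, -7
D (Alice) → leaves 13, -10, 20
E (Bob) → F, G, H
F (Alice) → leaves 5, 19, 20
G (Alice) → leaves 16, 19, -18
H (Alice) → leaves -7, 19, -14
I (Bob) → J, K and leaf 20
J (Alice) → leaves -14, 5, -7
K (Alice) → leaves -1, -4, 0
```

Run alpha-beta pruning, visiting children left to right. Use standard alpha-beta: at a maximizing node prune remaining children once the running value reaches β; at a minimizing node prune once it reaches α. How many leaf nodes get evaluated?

C [α=-∞,β=+∞]: v=1
D [α=-∞,β=1]: v=13 after child 1 ≥ β → β-cutoff, skip 2
B [α=-∞,β=+∞]: v=1
F [α=1,β=+∞]: v=20
G [α=1,β=20]: v=19
H [α=1,β=19]: v=19 after child 2 ≥ β → β-cutoff, skip 1
E [α=1,β=+∞]: v=19
J [α=19,β=+∞]: v=5
I [α=19,β=+∞]: v=5 after child 1 ≤ α → α-cutoff, skip 2
Root [α=-∞,β=+∞]: v=19
Leaves evaluated: 16 of 23.

16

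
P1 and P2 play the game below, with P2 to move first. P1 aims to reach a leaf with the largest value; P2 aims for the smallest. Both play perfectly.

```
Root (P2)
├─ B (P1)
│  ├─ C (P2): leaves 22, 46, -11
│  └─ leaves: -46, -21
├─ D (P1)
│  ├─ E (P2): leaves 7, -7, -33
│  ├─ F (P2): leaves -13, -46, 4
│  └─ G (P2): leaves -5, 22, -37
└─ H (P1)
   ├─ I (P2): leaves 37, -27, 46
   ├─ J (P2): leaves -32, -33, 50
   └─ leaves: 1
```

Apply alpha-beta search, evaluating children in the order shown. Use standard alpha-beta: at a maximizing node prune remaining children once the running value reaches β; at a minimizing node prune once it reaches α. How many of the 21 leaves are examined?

C [α=-∞,β=+∞]: v=-11
B [α=-∞,β=+∞]: v=-11
E [α=-∞,β=-11]: v=-33
F [α=-33,β=-11]: v=-46 after child 2 ≤ α → α-cutoff, skip 1
G [α=-33,β=-11]: v=-37
D [α=-∞,β=-11]: v=-33
I [α=-∞,β=-33]: v=-27
H [α=-∞,β=-33]: v=-27 after child 1 ≥ β → β-cutoff, skip 2
Root [α=-∞,β=+∞]: v=-33
Leaves evaluated: 16 of 21.

16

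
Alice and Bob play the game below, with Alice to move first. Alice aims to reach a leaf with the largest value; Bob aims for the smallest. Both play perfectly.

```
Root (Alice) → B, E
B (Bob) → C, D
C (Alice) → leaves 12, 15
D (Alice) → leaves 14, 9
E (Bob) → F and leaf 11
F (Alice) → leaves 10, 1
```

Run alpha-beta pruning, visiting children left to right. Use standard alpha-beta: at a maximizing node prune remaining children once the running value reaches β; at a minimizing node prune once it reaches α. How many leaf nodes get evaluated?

6

C [α=-∞,β=+∞]: v=15
D [α=-∞,β=15]: v=14
B [α=-∞,β=+∞]: v=14
F [α=14,β=+∞]: v=10
E [α=14,β=+∞]: v=10 after child 1 ≤ α → α-cutoff, skip 1
Root [α=-∞,β=+∞]: v=14
Leaves evaluated: 6 of 7.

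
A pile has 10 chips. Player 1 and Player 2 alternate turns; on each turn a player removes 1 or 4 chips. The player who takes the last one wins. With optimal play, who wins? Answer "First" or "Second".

Second

Compute winning (W) and losing (L) positions by backward induction:
i:   0  1  2  3  4  5  6  7  8  9 10
     L  W  L  W  W  L  W  L  W  W  L
Position 10 is L, so the second player wins.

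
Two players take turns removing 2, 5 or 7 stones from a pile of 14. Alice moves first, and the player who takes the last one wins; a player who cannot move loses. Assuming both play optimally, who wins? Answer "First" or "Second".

Compute winning (W) and losing (L) positions by backward induction:
i:   0  1  2  3  4  5  6  7  8  9 10 11 12 13 14
     L  L  W  W  L  W  W  W  W  W  L  W  W  L  L
Position 14 is L, so the second player wins.

Second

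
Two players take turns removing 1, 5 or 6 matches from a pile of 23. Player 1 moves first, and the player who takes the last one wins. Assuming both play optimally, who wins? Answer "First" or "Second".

Compute winning (W) and losing (L) positions by backward induction:
i:   0  1  2  3  4  5  6  7  8  9 10 11 12 13 14 15 16 17 18 19 20 21 22 23
     L  W  L  W  L  W  W  W  W  W  W  L  W  L  W  L  W  W  W  W  W  W  L  W
Position 23 is W, so the first player wins.

First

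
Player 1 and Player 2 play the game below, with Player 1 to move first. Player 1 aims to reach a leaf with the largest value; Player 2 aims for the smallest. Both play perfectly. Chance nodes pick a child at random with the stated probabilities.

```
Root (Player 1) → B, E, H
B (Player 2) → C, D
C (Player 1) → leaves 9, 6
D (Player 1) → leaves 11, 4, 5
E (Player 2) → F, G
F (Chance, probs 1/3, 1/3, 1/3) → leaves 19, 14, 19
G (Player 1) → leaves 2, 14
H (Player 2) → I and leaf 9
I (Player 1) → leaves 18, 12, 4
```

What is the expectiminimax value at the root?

14

C (Player 1): max(9, 6) = 9
D (Player 1): max(11, 4, 5) = 11
B (Player 2): min(9, 11) = 9
F (Chance): 1/3·19 + 1/3·14 + 1/3·19 = 17.33
G (Player 1): max(2, 14) = 14
E (Player 2): min(17.33, 14) = 14
I (Player 1): max(18, 12, 4) = 18
H (Player 2): min(18, 9) = 9
Root (Player 1): max(9, 14, 9) = 14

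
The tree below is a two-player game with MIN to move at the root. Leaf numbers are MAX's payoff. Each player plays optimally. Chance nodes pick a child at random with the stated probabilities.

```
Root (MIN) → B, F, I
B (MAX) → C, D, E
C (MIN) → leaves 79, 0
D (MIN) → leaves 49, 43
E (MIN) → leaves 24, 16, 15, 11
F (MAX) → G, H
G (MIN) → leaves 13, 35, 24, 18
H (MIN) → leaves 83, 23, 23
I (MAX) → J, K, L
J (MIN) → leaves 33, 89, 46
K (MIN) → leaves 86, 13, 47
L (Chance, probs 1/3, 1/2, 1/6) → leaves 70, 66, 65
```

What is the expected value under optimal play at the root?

23

C (MIN): min(79, 0) = 0
D (MIN): min(49, 43) = 43
E (MIN): min(24, 16, 15, 11) = 11
B (MAX): max(0, 43, 11) = 43
G (MIN): min(13, 35, 24, 18) = 13
H (MIN): min(83, 23, 23) = 23
F (MAX): max(13, 23) = 23
J (MIN): min(33, 89, 46) = 33
K (MIN): min(86, 13, 47) = 13
L (Chance): 1/3·70 + 1/2·66 + 1/6·65 = 67.17
I (MAX): max(33, 13, 67.17) = 67.17
Root (MIN): min(43, 23, 67.17) = 23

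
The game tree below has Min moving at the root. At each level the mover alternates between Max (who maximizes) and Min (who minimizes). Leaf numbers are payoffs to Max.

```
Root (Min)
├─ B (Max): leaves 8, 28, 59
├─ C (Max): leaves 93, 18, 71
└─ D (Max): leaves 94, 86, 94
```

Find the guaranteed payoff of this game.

B (Max): max(8, 28, 59) = 59
C (Max): max(93, 18, 71) = 93
D (Max): max(94, 86, 94) = 94
Root (Min): min(59, 93, 94) = 59

59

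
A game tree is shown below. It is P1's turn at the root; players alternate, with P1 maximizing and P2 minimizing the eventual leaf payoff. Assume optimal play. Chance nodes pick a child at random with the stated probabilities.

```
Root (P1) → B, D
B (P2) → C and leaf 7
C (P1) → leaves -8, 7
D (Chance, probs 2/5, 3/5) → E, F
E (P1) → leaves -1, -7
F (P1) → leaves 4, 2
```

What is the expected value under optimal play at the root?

C (P1): max(-8, 7) = 7
B (P2): min(7, 7) = 7
E (P1): max(-1, -7) = -1
F (P1): max(4, 2) = 4
D (Chance): 2/5·-1 + 3/5·4 = 2
Root (P1): max(7, 2) = 7

7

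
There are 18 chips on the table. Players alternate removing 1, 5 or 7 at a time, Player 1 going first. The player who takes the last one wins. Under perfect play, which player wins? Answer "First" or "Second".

i:   0  1  2  3  4  5  6  7  8  9 10 11 12 13 14 15 16 17 18
     L  W  L  W  L  W  L  W  L  W  L  W  L  W  L  W  L  W  L
Position 18 is L, so the second player wins.

Second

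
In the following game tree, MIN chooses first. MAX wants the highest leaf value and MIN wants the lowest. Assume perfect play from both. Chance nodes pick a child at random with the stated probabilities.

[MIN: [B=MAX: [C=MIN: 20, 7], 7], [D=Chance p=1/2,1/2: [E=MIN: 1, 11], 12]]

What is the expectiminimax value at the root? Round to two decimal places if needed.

C (MIN): min(20, 7) = 7
B (MAX): max(7, 7) = 7
E (MIN): min(1, 11) = 1
D (Chance): 1/2·1 + 1/2·12 = 6.5
Root (MIN): min(7, 6.5) = 6.5

6.5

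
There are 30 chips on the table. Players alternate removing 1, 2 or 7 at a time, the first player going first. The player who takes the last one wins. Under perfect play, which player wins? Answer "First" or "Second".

Second

i:   0  1  2  3  4  5  6  7  8  9 10 11 12 13 14 15 16 17 18 19 20 21 22 23 24 25 26 27 28 29 30
     L  W  W  L  W  W  L  W  W  L  W  W  L  W  W  L  W  W  L  W  W  L  W  W  L  W  W  L  W  W  L
Position 30 is L, so the second player wins.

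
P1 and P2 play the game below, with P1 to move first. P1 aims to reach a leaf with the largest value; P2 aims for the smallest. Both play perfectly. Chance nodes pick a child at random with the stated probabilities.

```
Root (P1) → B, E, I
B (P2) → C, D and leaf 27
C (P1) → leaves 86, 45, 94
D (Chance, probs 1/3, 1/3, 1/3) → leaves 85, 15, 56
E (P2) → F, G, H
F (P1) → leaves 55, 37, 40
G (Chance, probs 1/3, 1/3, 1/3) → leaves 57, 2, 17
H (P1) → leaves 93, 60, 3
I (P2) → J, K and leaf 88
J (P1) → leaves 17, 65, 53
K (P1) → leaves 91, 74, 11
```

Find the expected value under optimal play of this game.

65

C (P1): max(86, 45, 94) = 94
D (Chance): 1/3·85 + 1/3·15 + 1/3·56 = 52
B (P2): min(94, 52, 27) = 27
F (P1): max(55, 37, 40) = 55
G (Chance): 1/3·57 + 1/3·2 + 1/3·17 = 25.33
H (P1): max(93, 60, 3) = 93
E (P2): min(55, 25.33, 93) = 25.33
J (P1): max(17, 65, 53) = 65
K (P1): max(91, 74, 11) = 91
I (P2): min(65, 91, 88) = 65
Root (P1): max(27, 25.33, 65) = 65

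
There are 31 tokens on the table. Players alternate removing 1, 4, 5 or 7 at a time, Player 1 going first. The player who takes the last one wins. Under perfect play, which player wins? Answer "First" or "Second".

First

W/L table (W = player to move can force a win):
i:   0  1  2  3  4  5  6  7  8  9 10 11 12 13 14 15 16 17 18 19 20 21 22 23 24 25 26 27 28 29 30 31
     L  W  L  W  W  W  W  W  L  W  L  W  W  W  W  W  L  W  L  W  W  W  W  W  L  W  L  W  W  W  W  W
Position 31 is W, so the first player wins.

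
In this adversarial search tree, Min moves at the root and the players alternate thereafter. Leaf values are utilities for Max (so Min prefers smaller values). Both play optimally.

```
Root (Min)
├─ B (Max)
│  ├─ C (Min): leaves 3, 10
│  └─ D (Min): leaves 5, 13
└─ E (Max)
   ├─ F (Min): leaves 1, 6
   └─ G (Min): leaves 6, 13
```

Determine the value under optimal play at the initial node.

5

C (Min): min(3, 10) = 3
D (Min): min(5, 13) = 5
B (Max): max(3, 5) = 5
F (Min): min(1, 6) = 1
G (Min): min(6, 13) = 6
E (Max): max(1, 6) = 6
Root (Min): min(5, 6) = 5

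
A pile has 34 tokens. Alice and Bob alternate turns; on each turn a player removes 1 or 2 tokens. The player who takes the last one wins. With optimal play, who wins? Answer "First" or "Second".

Mark each pile size as W (mover wins) or L (mover loses):
i:   0  1  2  3  4  5  6  7  8  9 10 11 12 13 14 15 16 17 18 19 20 21 22 23 24 25 26 27 28 29 30 31 32 33 34
     L  W  W  L  W  W  L  W  W  L  W  W  L  W  W  L  W  W  L  W  W  L  W  W  L  W  W  L  W  W  L  W  W  L  W
Position 34 is W, so the first player wins.

First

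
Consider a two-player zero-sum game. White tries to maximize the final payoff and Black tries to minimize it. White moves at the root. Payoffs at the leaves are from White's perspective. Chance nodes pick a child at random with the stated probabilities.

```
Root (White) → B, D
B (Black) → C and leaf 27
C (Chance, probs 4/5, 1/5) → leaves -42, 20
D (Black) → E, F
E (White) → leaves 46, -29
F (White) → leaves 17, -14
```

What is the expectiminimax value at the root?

17

C (Chance): 4/5·-42 + 1/5·20 = -29.6
B (Black): min(-29.6, 27) = -29.6
E (White): max(46, -29) = 46
F (White): max(17, -14) = 17
D (Black): min(46, 17) = 17
Root (White): max(-29.6, 17) = 17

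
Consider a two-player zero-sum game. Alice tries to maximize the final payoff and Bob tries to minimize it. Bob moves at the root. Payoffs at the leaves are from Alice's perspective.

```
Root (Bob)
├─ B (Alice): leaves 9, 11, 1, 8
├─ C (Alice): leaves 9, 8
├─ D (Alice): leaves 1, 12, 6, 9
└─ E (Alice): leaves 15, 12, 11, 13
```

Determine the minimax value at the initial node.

9

B (Alice): max(9, 11, 1, 8) = 11
C (Alice): max(9, 8) = 9
D (Alice): max(1, 12, 6, 9) = 12
E (Alice): max(15, 12, 11, 13) = 15
Root (Bob): min(11, 9, 12, 15) = 9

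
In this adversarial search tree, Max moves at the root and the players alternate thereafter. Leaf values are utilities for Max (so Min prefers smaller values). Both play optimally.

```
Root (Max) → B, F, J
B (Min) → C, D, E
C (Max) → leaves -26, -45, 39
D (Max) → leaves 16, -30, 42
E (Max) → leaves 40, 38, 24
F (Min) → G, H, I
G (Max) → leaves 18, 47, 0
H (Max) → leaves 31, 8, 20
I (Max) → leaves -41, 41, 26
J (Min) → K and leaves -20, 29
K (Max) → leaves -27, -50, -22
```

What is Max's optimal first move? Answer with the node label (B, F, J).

C (Max): max(-26, -45, 39) = 39
D (Max): max(16, -30, 42) = 42
E (Max): max(40, 38, 24) = 40
B (Min): min(39, 42, 40) = 39
G (Max): max(18, 47, 0) = 47
H (Max): max(31, 8, 20) = 31
I (Max): max(-41, 41, 26) = 41
F (Min): min(47, 31, 41) = 31
K (Max): max(-27, -50, -22) = -22
J (Min): min(-22, -20, 29) = -22
Root (Max): max(39, 31, -22) = 39
Max picks the child with the highest value: B (value 39).

B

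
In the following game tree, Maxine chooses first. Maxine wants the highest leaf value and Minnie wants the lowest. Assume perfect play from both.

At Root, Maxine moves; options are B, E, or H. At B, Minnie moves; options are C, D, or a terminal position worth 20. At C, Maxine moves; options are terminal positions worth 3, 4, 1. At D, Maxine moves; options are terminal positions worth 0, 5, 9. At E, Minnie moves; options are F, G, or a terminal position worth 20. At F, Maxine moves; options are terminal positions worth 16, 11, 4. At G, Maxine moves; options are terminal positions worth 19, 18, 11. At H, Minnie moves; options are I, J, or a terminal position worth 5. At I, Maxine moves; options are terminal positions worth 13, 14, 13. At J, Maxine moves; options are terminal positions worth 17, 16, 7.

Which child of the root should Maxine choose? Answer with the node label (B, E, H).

E

C (Maxine): max(3, 4, 1) = 4
D (Maxine): max(0, 5, 9) = 9
B (Minnie): min(4, 9, 20) = 4
F (Maxine): max(16, 11, 4) = 16
G (Maxine): max(19, 18, 11) = 19
E (Minnie): min(16, 19, 20) = 16
I (Maxine): max(13, 14, 13) = 14
J (Maxine): max(17, 16, 7) = 17
H (Minnie): min(14, 17, 5) = 5
Root (Maxine): max(4, 16, 5) = 16
Maxine picks the child with the highest value: E (value 16).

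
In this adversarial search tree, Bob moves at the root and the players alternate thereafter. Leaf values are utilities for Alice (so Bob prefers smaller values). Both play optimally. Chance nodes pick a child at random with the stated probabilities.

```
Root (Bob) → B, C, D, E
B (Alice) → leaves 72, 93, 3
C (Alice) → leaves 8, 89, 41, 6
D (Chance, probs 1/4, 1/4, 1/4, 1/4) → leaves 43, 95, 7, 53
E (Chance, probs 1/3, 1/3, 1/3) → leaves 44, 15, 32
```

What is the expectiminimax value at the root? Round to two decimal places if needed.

30.33

B (Alice): max(72, 93, 3) = 93
C (Alice): max(8, 89, 41, 6) = 89
D (Chance): 1/4·43 + 1/4·95 + 1/4·7 + 1/4·53 = 49.5
E (Chance): 1/3·44 + 1/3·15 + 1/3·32 = 30.33
Root (Bob): min(93, 89, 49.5, 30.33) = 30.33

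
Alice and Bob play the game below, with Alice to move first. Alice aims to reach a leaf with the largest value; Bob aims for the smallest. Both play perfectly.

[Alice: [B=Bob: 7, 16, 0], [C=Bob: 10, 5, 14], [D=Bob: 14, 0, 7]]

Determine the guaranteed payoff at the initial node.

B (Bob): min(7, 16, 0) = 0
C (Bob): min(10, 5, 14) = 5
D (Bob): min(14, 0, 7) = 0
Root (Alice): max(0, 5, 0) = 5

5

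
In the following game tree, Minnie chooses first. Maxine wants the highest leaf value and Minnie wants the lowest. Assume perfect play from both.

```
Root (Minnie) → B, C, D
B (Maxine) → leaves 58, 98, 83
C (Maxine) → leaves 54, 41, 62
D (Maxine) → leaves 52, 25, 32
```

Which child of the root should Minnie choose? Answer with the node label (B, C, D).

D

B (Maxine): max(58, 98, 83) = 98
C (Maxine): max(54, 41, 62) = 62
D (Maxine): max(52, 25, 32) = 52
Root (Minnie): min(98, 62, 52) = 52
Minnie picks the child with the lowest value: D (value 52).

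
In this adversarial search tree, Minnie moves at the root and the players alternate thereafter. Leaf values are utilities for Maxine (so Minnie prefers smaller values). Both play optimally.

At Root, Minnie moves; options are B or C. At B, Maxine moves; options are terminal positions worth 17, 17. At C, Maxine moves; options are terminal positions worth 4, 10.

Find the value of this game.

10

B (Maxine): max(17, 17) = 17
C (Maxine): max(4, 10) = 10
Root (Minnie): min(17, 10) = 10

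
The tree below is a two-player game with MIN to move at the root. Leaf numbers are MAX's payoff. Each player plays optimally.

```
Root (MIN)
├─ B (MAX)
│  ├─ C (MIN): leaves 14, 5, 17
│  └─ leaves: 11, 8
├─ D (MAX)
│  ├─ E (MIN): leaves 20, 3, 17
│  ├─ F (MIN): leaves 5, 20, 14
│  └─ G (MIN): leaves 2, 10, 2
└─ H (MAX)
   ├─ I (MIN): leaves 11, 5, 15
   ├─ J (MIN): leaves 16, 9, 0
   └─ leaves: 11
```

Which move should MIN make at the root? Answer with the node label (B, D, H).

C (MIN): min(14, 5, 17) = 5
B (MAX): max(5, 11, 8) = 11
E (MIN): min(20, 3, 17) = 3
F (MIN): min(5, 20, 14) = 5
G (MIN): min(2, 10, 2) = 2
D (MAX): max(3, 5, 2) = 5
I (MIN): min(11, 5, 15) = 5
J (MIN): min(16, 9, 0) = 0
H (MAX): max(5, 0, 11) = 11
Root (MIN): min(11, 5, 11) = 5
MIN picks the child with the lowest value: D (value 5).

D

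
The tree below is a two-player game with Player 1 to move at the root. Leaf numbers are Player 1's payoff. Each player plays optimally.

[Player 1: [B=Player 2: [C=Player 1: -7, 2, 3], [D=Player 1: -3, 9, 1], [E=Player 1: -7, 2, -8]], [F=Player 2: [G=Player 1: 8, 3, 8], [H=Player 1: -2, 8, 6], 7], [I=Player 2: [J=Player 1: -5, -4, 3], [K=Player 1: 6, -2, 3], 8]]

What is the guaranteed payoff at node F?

7

G: max(8, 3, 8) = 8
H: max(-2, 8, 6) = 8
F: min(8, 8, 7) = 7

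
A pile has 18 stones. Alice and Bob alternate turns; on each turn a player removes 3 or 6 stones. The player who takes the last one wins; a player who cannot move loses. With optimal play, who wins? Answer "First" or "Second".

Second

Mark each pile size as W (mover wins) or L (mover loses):
i:   0  1  2  3  4  5  6  7  8  9 10 11 12 13 14 15 16 17 18
     L  L  L  W  W  W  W  W  W  L  L  L  W  W  W  W  W  W  L
Position 18 is L, so the second player wins.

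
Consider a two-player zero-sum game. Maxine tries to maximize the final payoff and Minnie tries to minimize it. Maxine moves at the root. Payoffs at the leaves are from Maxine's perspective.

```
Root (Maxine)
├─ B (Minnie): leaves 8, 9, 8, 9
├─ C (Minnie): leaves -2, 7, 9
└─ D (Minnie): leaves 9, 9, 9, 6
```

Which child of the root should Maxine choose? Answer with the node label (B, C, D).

B (Minnie): min(8, 9, 8, 9) = 8
C (Minnie): min(-2, 7, 9) = -2
D (Minnie): min(9, 9, 9, 6) = 6
Root (Maxine): max(8, -2, 6) = 8
Maxine picks the child with the highest value: B (value 8).

B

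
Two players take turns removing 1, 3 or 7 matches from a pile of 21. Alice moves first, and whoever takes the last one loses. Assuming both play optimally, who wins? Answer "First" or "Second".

Second

i:   0  1  2  3  4  5  6  7  8  9 10 11 12 13 14 15 16 17 18 19 20 21
     W  L  W  L  W  L  W  L  W  L  W  L  W  L  W  L  W  L  W  L  W  L
Position 21 is L, so the second player wins.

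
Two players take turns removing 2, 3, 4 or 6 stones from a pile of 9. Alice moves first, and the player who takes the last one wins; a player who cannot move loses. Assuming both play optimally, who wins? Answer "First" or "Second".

W/L table (W = player to move can force a win):
i:   0  1  2  3  4  5  6  7  8  9
     L  L  W  W  W  W  W  W  L  L
Position 9 is L, so the second player wins.

Second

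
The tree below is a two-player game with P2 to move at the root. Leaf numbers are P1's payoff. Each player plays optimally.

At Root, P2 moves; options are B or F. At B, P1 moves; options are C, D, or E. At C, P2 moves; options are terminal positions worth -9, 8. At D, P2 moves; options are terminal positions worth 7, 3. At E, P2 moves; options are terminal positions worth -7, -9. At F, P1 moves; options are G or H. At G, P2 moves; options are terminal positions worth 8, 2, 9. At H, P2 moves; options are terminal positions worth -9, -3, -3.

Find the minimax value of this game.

C (P2): min(-9, 8) = -9
D (P2): min(7, 3) = 3
E (P2): min(-7, -9) = -9
B (P1): max(-9, 3, -9) = 3
G (P2): min(8, 2, 9) = 2
H (P2): min(-9, -3, -3) = -9
F (P1): max(2, -9) = 2
Root (P2): min(3, 2) = 2

2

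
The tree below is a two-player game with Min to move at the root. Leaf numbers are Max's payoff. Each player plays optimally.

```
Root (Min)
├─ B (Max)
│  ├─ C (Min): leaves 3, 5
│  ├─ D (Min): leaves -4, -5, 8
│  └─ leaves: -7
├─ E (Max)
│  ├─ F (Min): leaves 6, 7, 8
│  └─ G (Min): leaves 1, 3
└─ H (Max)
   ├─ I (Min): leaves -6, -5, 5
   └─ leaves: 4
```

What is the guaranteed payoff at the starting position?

C (Min): min(3, 5) = 3
D (Min): min(-4, -5, 8) = -5
B (Max): max(3, -5, -7) = 3
F (Min): min(6, 7, 8) = 6
G (Min): min(1, 3) = 1
E (Max): max(6, 1) = 6
I (Min): min(-6, -5, 5) = -6
H (Max): max(-6, 4) = 4
Root (Min): min(3, 6, 4) = 3

3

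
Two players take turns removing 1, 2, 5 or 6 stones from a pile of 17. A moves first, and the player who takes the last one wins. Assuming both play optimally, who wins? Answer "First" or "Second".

W/L table (W = player to move can force a win):
i:   0  1  2  3  4  5  6  7  8  9 10 11 12 13 14 15 16 17
     L  W  W  L  W  W  W  L  W  W  L  W  W  W  L  W  W  L
Position 17 is L, so the second player wins.

Second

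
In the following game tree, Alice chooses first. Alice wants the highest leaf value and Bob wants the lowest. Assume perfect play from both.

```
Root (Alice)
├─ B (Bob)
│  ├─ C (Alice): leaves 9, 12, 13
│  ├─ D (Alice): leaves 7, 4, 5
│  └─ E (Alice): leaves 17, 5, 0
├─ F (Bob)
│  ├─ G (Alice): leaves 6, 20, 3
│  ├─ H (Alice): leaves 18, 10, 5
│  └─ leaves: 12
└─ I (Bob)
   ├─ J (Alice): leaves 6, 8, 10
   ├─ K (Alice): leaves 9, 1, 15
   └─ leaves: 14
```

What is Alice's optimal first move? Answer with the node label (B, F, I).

F

C (Alice): max(9, 12, 13) = 13
D (Alice): max(7, 4, 5) = 7
E (Alice): max(17, 5, 0) = 17
B (Bob): min(13, 7, 17) = 7
G (Alice): max(6, 20, 3) = 20
H (Alice): max(18, 10, 5) = 18
F (Bob): min(20, 18, 12) = 12
J (Alice): max(6, 8, 10) = 10
K (Alice): max(9, 1, 15) = 15
I (Bob): min(10, 15, 14) = 10
Root (Alice): max(7, 12, 10) = 12
Alice picks the child with the highest value: F (value 12).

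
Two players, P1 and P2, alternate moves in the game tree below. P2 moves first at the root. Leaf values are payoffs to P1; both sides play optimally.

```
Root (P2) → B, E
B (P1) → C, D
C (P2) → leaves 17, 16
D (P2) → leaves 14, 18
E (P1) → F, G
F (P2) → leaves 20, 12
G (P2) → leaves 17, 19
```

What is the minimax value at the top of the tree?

C (P2): min(17, 16) = 16
D (P2): min(14, 18) = 14
B (P1): max(16, 14) = 16
F (P2): min(20, 12) = 12
G (P2): min(17, 19) = 17
E (P1): max(12, 17) = 17
Root (P2): min(16, 17) = 16

16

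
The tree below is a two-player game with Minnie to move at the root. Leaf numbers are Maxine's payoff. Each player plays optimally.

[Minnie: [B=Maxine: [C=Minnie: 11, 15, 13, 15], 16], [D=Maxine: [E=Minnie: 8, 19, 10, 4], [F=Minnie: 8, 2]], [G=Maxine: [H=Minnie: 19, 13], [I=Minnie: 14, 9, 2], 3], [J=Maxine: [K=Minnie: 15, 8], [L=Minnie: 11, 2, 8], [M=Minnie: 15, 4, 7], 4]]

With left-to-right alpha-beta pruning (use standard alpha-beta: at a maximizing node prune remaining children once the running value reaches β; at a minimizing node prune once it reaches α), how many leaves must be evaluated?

C [α=-∞,β=+∞]: v=11
B [α=-∞,β=+∞]: v=16
E [α=-∞,β=16]: v=4
F [α=4,β=16]: v=2
D [α=-∞,β=16]: v=4
H [α=-∞,β=4]: v=13
G [α=-∞,β=4]: v=13 after child 1 ≥ β → β-cutoff, skip 2
K [α=-∞,β=4]: v=8
J [α=-∞,β=4]: v=8 after child 1 ≥ β → β-cutoff, skip 3
Root [α=-∞,β=+∞]: v=4
Leaves evaluated: 15 of 26.

15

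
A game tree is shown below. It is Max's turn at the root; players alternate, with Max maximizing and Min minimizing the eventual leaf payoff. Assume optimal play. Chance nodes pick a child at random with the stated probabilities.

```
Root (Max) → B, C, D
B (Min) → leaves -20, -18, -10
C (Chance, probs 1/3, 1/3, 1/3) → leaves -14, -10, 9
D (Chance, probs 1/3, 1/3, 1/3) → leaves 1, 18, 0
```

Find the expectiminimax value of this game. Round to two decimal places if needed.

B (Min): min(-20, -18, -10) = -20
C (Chance): 1/3·-14 + 1/3·-10 + 1/3·9 = -5
D (Chance): 1/3·1 + 1/3·18 + 1/3·0 = 6.33
Root (Max): max(-20, -5, 6.33) = 6.33

6.33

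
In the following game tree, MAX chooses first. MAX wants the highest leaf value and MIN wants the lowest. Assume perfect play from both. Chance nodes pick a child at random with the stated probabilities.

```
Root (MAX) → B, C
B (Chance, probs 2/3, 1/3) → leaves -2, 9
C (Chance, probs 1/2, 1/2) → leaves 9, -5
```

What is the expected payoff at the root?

B (Chance): 2/3·-2 + 1/3·9 = 1.67
C (Chance): 1/2·9 + 1/2·-5 = 2
Root (MAX): max(1.67, 2) = 2

2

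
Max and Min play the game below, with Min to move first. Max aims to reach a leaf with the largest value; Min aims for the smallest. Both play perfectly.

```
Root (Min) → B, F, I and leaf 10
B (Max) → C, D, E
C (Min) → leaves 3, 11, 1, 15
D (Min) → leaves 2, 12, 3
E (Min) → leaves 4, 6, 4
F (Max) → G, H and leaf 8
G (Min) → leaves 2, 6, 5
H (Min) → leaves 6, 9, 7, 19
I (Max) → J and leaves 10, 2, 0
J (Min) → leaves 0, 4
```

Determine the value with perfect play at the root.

4

C (Min): min(3, 11, 1, 15) = 1
D (Min): min(2, 12, 3) = 2
E (Min): min(4, 6, 4) = 4
B (Max): max(1, 2, 4) = 4
G (Min): min(2, 6, 5) = 2
H (Min): min(6, 9, 7, 19) = 6
F (Max): max(2, 6, 8) = 8
J (Min): min(0, 4) = 0
I (Max): max(0, 10, 2, 0) = 10
Root (Min): min(4, 8, 10, 10) = 4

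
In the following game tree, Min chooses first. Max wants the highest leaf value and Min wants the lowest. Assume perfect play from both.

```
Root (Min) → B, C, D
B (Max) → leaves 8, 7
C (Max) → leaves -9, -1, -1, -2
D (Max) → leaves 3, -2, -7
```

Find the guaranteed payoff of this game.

B (Max): max(8, 7) = 8
C (Max): max(-9, -1, -1, -2) = -1
D (Max): max(3, -2, -7) = 3
Root (Min): min(8, -1, 3) = -1

-1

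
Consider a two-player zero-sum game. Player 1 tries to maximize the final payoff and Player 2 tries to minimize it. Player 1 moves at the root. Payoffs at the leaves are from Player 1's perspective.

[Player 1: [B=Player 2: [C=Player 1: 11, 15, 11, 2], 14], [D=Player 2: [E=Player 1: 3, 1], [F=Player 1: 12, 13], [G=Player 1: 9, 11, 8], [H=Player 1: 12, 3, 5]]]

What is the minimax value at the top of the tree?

C (Player 1): max(11, 15, 11, 2) = 15
B (Player 2): min(15, 14) = 14
E (Player 1): max(3, 1) = 3
F (Player 1): max(12, 13) = 13
G (Player 1): max(9, 11, 8) = 11
H (Player 1): max(12, 3, 5) = 12
D (Player 2): min(3, 13, 11, 12) = 3
Root (Player 1): max(14, 3) = 14

14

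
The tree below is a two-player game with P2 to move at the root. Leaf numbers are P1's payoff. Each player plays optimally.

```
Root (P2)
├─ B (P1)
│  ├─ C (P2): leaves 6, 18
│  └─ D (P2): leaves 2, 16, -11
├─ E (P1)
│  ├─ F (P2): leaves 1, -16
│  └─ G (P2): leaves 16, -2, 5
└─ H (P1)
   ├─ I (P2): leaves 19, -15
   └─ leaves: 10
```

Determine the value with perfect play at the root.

C (P2): min(6, 18) = 6
D (P2): min(2, 16, -11) = -11
B (P1): max(6, -11) = 6
F (P2): min(1, -16) = -16
G (P2): min(16, -2, 5) = -2
E (P1): max(-16, -2) = -2
I (P2): min(19, -15) = -15
H (P1): max(-15, 10) = 10
Root (P2): min(6, -2, 10) = -2

-2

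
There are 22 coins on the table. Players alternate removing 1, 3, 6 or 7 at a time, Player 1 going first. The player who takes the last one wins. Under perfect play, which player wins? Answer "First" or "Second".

W/L table (W = player to move can force a win):
i:   0  1  2  3  4  5  6  7  8  9 10 11 12 13 14 15 16 17 18 19 20 21 22
     L  W  L  W  L  W  W  W  W  W  W  W  L  W  L  W  L  W  W  W  W  W  W
Position 22 is W, so the first player wins.

First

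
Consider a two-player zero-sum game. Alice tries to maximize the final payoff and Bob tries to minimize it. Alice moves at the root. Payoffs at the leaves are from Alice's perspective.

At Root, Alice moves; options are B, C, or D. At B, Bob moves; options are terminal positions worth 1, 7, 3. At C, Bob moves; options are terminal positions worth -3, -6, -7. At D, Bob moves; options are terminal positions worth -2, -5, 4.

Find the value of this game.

1

B (Bob): min(1, 7, 3) = 1
C (Bob): min(-3, -6, -7) = -7
D (Bob): min(-2, -5, 4) = -5
Root (Alice): max(1, -7, -5) = 1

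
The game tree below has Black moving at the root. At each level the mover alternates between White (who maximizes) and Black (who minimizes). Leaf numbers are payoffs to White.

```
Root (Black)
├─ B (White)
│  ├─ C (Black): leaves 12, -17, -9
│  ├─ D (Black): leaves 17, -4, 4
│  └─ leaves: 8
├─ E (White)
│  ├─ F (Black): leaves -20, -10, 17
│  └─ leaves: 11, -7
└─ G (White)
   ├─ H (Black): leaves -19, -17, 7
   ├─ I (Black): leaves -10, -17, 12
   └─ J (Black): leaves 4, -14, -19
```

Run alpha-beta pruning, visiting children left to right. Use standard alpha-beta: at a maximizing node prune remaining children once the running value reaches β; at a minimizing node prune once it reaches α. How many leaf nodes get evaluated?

20

C [α=-∞,β=+∞]: v=-17
D [α=-17,β=+∞]: v=-4
B [α=-∞,β=+∞]: v=8
F [α=-∞,β=8]: v=-20
E [α=-∞,β=8]: v=11 after child 2 ≥ β → β-cutoff, skip 1
H [α=-∞,β=8]: v=-19
I [α=-19,β=8]: v=-17
J [α=-17,β=8]: v=-19
G [α=-∞,β=8]: v=-17
Root [α=-∞,β=+∞]: v=-17
Leaves evaluated: 20 of 21.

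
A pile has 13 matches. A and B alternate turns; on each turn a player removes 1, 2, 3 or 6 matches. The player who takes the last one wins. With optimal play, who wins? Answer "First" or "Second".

First

W/L table (W = player to move can force a win):
i:   0  1  2  3  4  5  6  7  8  9 10 11 12 13
     L  W  W  W  L  W  W  W  L  W  W  W  L  W
Position 13 is W, so the first player wins.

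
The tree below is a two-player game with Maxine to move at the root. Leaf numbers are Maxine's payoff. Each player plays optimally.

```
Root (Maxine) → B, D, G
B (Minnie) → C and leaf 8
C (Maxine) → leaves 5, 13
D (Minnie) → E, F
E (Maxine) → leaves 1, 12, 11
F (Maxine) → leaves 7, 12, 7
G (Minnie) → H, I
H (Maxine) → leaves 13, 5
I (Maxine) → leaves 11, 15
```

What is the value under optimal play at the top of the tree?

13

C (Maxine): max(5, 13) = 13
B (Minnie): min(13, 8) = 8
E (Maxine): max(1, 12, 11) = 12
F (Maxine): max(7, 12, 7) = 12
D (Minnie): min(12, 12) = 12
H (Maxine): max(13, 5) = 13
I (Maxine): max(11, 15) = 15
G (Minnie): min(13, 15) = 13
Root (Maxine): max(8, 12, 13) = 13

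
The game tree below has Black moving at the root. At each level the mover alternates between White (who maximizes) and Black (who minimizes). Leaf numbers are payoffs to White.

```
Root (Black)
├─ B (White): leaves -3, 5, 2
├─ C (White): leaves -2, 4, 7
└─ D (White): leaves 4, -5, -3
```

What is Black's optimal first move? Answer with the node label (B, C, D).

D

B (White): max(-3, 5, 2) = 5
C (White): max(-2, 4, 7) = 7
D (White): max(4, -5, -3) = 4
Root (Black): min(5, 7, 4) = 4
Black picks the child with the lowest value: D (value 4).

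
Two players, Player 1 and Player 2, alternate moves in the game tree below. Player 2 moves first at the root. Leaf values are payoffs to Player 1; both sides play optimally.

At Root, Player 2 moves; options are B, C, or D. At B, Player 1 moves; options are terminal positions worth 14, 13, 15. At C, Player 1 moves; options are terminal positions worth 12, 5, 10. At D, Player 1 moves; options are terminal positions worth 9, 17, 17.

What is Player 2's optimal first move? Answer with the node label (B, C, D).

B (Player 1): max(14, 13, 15) = 15
C (Player 1): max(12, 5, 10) = 12
D (Player 1): max(9, 17, 17) = 17
Root (Player 2): min(15, 12, 17) = 12
Player 2 picks the child with the lowest value: C (value 12).

C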